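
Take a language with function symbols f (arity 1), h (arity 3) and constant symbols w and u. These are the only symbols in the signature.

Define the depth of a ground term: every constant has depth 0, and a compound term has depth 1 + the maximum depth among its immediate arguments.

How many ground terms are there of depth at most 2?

Let N_k count ground terms of depth at most k. Each non-constant term of depth ≤ k is some function symbol applied to depth-≤(k−1) arguments, giving N_k = 2 + N_{k-1} + N_{k-1}^3.
N_0 = 2
N_1 = 2 + 2 + 2^3 = 12
N_2 = 2 + 12 + 12^3 = 1742

1742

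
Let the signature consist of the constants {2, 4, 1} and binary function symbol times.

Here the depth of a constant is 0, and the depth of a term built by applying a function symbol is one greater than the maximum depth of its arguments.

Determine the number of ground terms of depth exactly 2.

135

Let N_k = |{terms of depth ≤ k}|. Then N_0 = 3 and N_k = 3 + N_{k-1}^2 for k ≥ 1 (one summand per function symbol, arity giving the exponent).
N_0 = 3
N_1 = 3 + 3^2 = 12
N_2 = 3 + 12^2 = 147
Terms of depth exactly 2: N_2 − N_1 = 147 − 12 = 135.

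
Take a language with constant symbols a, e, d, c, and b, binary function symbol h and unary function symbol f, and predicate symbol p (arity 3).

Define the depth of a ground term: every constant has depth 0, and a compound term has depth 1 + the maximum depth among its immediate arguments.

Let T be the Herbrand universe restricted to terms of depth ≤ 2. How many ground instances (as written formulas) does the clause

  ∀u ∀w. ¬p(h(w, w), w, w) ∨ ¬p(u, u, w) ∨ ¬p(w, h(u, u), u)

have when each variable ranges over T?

1600225

Ground terms of depth ≤ 2:
  Let N_k = |{terms of depth ≤ k}|. Then N_0 = 5 and N_k = 5 + N_{k-1}^2 + N_{k-1} for k ≥ 1 (one summand per function symbol, arity giving the exponent).
  N_0 = 5
  N_1 = 5 + 5^2 + 5 = 35
  N_2 = 5 + 35^2 + 35 = 1265
So there are 1265 ground terms available for substitution.
There are 2 variables to instantiate (u, w), each occurring in at least one literal, so different choices give different ground instances.
Number of ground instances = 1265^2 = 1600225.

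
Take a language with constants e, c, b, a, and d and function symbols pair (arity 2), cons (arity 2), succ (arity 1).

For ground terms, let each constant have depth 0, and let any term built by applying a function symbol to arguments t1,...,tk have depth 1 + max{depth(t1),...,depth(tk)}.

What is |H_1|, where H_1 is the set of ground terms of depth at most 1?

Write N_k for the number of ground terms of depth ≤ k. A term of depth ≤ k is either a constant or a function symbol applied to arguments of depth ≤ k−1, so N_k = 5 + N_{k-1}^2 + N_{k-1}^2 + N_{k-1}.
N_0 = 5
N_1 = 5 + 5^2 + 5^2 + 5 = 60

60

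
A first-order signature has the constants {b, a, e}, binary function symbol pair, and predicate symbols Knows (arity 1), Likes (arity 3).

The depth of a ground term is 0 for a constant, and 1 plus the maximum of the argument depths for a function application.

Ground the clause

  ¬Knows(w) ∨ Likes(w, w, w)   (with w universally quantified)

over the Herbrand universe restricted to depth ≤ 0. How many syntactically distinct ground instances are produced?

3

Ground terms of depth ≤ 0:
  Let N_k = |{terms of depth ≤ k}|. Then N_0 = 3 and N_k = 3 + N_{k-1}^2 for k ≥ 1 (one summand per function symbol, arity giving the exponent).
  N_0 = 3
So there are 3 ground terms available for substitution.
There is 1 variable to instantiate (w),  occurring in at least one literal, so different choices give different ground instances.
Number of ground instances = 3.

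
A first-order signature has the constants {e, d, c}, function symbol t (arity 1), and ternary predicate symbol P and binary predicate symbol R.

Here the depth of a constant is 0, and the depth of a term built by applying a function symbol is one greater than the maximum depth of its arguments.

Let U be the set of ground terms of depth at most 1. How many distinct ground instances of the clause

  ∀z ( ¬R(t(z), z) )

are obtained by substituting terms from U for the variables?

Ground terms of depth ≤ 1:
  If N_k denotes the number of depth-≤k ground terms, the 3 constants give N_0 = 3, and each function symbol of arity r contributes N_{k-1}^r new terms at level k: N_k = 3 + N_{k-1}.
  N_0 = 3
  N_1 = 3 + 3 = 6
So there are 6 ground terms available for substitution.
The body mentions the single quantified variable z; since ground terms form a free algebra, no two substitutions collapse to the same formula.
Number of ground instances = 6.

6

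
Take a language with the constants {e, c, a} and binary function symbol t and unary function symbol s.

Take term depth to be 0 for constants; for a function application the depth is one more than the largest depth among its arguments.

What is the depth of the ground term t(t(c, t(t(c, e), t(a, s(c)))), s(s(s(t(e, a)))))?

depth(t(c, e)) = 1 + max(0, 0) = 1
depth(s(c)) = 1 + depth(c) = 1 + 0 = 1
depth(t(a, s(c))) = 1 + max(0, 1) = 2
depth(t(t(c, e), t(a, s(c)))) = 1 + max(1, 2) = 3
depth(t(c, t(t(c, e), t(a, s(c))))) = 1 + max(0, 3) = 4
depth(t(e, a)) = 1 + max(0, 0) = 1
depth(s(t(e, a))) = 1 + depth(t(e, a)) = 1 + 1 = 2
depth(s(s(t(e, a)))) = 1 + depth(s(t(e, a))) = 1 + 2 = 3
depth(s(s(s(t(e, a))))) = 1 + depth(s(s(t(e, a)))) = 1 + 3 = 4
depth(t(t(c, t(t(c, e), t(a, s(c)))), s(s(s(t(e, a)))))) = 1 + max(4, 4) = 5

5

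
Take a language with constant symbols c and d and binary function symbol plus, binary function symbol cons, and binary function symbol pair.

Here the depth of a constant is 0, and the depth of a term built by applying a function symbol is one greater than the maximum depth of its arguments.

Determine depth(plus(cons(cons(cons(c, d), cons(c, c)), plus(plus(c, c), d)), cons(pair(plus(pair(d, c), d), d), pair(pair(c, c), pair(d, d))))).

depth(cons(c, d)) = 1 + max(0, 0) = 1
depth(cons(c, c)) = 1 + max(0, 0) = 1
depth(cons(cons(c, d), cons(c, c))) = 1 + max(1, 1) = 2
depth(plus(c, c)) = 1 + max(0, 0) = 1
depth(plus(plus(c, c), d)) = 1 + max(1, 0) = 2
depth(cons(cons(cons(c, d), cons(c, c)), plus(plus(c, c), d))) = 1 + max(2, 2) = 3
depth(pair(d, c)) = 1 + max(0, 0) = 1
depth(plus(pair(d, c), d)) = 1 + max(1, 0) = 2
depth(pair(plus(pair(d, c), d), d)) = 1 + max(2, 0) = 3
depth(pair(c, c)) = 1 + max(0, 0) = 1
depth(pair(d, d)) = 1 + max(0, 0) = 1
depth(pair(pair(c, c), pair(d, d))) = 1 + max(1, 1) = 2
depth(cons(pair(plus(pair(d, c), d), d), pair(pair(c, c), pair(d, d)))) = 1 + max(3, 2) = 4
depth(plus(cons(cons(cons(c, d), cons(c, c)), plus(plus(c, c), d)), cons(pair(plus(pair(d, c), d), d), pair(pair(c, c), pair(d, d))))) = 1 + max(3, 4) = 5

5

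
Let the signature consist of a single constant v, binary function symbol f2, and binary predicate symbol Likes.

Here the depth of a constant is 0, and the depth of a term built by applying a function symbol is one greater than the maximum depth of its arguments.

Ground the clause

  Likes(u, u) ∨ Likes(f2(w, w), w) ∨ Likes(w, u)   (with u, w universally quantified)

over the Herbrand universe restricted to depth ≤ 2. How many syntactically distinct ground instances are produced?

Ground terms of depth ≤ 2:
  Count level by level. With function symbols f2/2, the terms of depth ≤ k are the 1 constant together with each function applied to depth-≤(k−1) tuples, so N_k = 1 + N_{k-1}^2.
  N_0 = 1
  N_1 = 1 + 1^2 = 2
  N_2 = 1 + 2^2 = 5
So there are 5 ground terms available for substitution.
There are 2 variables to instantiate (u, w), each occurring in at least one literal, so different choices give different ground instances.
Number of ground instances = 5^2 = 25.

25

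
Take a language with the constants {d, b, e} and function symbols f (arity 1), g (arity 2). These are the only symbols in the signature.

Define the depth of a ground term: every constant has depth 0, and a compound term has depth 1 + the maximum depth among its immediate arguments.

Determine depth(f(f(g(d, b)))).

3

depth(g(d, b)) = 1 + max(0, 0) = 1
depth(f(g(d, b))) = 1 + depth(g(d, b)) = 1 + 1 = 2
depth(f(f(g(d, b)))) = 1 + depth(f(g(d, b))) = 1 + 2 = 3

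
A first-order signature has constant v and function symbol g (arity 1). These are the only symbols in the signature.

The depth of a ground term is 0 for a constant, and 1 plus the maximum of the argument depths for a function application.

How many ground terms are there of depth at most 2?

3

Count level by level. With function symbols g/1, the terms of depth ≤ k are the 1 constant together with each function applied to depth-≤(k−1) tuples, so N_k = 1 + N_{k-1}.
N_0 = 1
N_1 = 1 + 1 = 2
N_2 = 1 + 2 = 3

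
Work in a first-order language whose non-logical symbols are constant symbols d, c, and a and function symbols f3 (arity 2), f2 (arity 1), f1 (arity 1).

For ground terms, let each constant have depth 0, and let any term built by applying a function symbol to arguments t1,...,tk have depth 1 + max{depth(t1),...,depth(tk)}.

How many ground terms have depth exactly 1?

15

Let N_k = |{terms of depth ≤ k}|. Then N_0 = 3 and N_k = 3 + N_{k-1}^2 + N_{k-1} + N_{k-1} for k ≥ 1 (one summand per function symbol, arity giving the exponent).
N_0 = 3
N_1 = 3 + 3^2 + 3 + 3 = 18
Terms of depth exactly 1: N_1 − N_0 = 18 − 3 = 15.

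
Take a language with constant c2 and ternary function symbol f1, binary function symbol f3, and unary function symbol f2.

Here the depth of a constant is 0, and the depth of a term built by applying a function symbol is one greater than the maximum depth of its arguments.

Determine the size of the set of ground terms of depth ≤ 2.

If N_k denotes the number of depth-≤k ground terms, the 1 constant gives N_0 = 1, and each function symbol of arity r contributes N_{k-1}^r new terms at level k: N_k = 1 + N_{k-1}^3 + N_{k-1}^2 + N_{k-1}.
N_0 = 1
N_1 = 1 + 1^3 + 1^2 + 1 = 4
N_2 = 1 + 4^3 + 4^2 + 4 = 85

85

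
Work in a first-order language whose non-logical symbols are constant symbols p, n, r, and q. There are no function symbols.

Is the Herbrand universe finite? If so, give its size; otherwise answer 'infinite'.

There are no function symbols, so every ground term is one of the 4 constants.
The Herbrand universe is {p, n, r, q}, which is finite with 4 elements.

4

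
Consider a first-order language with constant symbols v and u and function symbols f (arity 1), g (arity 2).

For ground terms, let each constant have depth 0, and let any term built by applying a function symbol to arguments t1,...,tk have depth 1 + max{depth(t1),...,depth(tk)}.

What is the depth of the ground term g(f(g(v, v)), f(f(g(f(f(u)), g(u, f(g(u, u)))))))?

7

depth(g(v, v)) = 1 + max(0, 0) = 1
depth(f(g(v, v))) = 1 + depth(g(v, v)) = 1 + 1 = 2
depth(f(u)) = 1 + depth(u) = 1 + 0 = 1
depth(f(f(u))) = 1 + depth(f(u)) = 1 + 1 = 2
depth(g(u, u)) = 1 + max(0, 0) = 1
depth(f(g(u, u))) = 1 + depth(g(u, u)) = 1 + 1 = 2
depth(g(u, f(g(u, u)))) = 1 + max(0, 2) = 3
depth(g(f(f(u)), g(u, f(g(u, u))))) = 1 + max(2, 3) = 4
depth(f(g(f(f(u)), g(u, f(g(u, u)))))) = 1 + depth(g(f(f(u)), g(u, f(g(u, u))))) = 1 + 4 = 5
depth(f(f(g(f(f(u)), g(u, f(g(u, u))))))) = 1 + depth(f(g(f(f(u)), g(u, f(g(u, u)))))) = 1 + 5 = 6
depth(g(f(g(v, v)), f(f(g(f(f(u)), g(u, f(g(u, u)))))))) = 1 + max(2, 6) = 7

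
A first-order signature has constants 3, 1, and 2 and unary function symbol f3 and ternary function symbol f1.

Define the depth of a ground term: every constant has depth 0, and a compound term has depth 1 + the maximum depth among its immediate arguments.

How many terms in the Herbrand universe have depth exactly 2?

Write N_k for the number of ground terms of depth ≤ k. A term of depth ≤ k is either a constant or a function symbol applied to arguments of depth ≤ k−1, so N_k = 3 + N_{k-1} + N_{k-1}^3.
N_0 = 3
N_1 = 3 + 3 + 3^3 = 33
N_2 = 3 + 33 + 33^3 = 35973
Terms of depth exactly 2: N_2 − N_1 = 35973 − 33 = 35940.

35940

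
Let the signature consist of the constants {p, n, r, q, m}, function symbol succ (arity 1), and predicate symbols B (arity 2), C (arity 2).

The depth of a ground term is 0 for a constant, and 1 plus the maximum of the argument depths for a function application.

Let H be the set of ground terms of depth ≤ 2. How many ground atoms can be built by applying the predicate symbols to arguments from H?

First count ground terms of depth ≤ 2.
If N_k denotes the number of depth-≤k ground terms, the 5 constants give N_0 = 5, and each function symbol of arity r contributes N_{k-1}^r new terms at level k: N_k = 5 + N_{k-1}.
N_0 = 5
N_1 = 5 + 5 = 10
N_2 = 5 + 10 = 15
So |H| = 15.
Each predicate of arity r yields |H|^r ground atoms (one per choice of an r-tuple from H):
  B: 15^2 = 225;  C: 15^2 = 225
Total ground atoms: 225 + 225 = 450.

450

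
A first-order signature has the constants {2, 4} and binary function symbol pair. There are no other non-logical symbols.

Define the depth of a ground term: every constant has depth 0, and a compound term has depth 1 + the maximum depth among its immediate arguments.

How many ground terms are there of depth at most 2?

If N_k denotes the number of depth-≤k ground terms, the 2 constants give N_0 = 2, and each function symbol of arity r contributes N_{k-1}^r new terms at level k: N_k = 2 + N_{k-1}^2.
N_0 = 2
N_1 = 2 + 2^2 = 6
N_2 = 2 + 6^2 = 38

38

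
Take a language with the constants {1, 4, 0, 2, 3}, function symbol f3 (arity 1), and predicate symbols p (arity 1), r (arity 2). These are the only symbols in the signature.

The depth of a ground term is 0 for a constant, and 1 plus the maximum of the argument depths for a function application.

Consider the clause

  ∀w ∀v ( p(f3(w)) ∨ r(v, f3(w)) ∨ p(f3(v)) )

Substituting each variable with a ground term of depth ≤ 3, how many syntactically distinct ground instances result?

400

Ground terms of depth ≤ 3:
  Let N_k count ground terms of depth at most k. Each non-constant term of depth ≤ k is some function symbol applied to depth-≤(k−1) arguments, giving N_k = 5 + N_{k-1}.
  N_0 = 5
  N_1 = 5 + 5 = 10
  N_2 = 5 + 10 = 15
  N_3 = 5 + 15 = 20
So there are 20 ground terms available for substitution.
The body mentions every one of the 2 quantified variables; since ground terms form a free algebra, no two substitutions collapse to the same formula.
Number of ground instances = 20^2 = 400.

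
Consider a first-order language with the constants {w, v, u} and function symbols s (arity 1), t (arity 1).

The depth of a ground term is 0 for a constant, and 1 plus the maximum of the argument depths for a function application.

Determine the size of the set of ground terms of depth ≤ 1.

9

Count level by level. With function symbols s/1, t/1, the terms of depth ≤ k are the 3 constants together with each function applied to depth-≤(k−1) tuples, so N_k = 3 + N_{k-1} + N_{k-1}.
N_0 = 3
N_1 = 3 + 3 + 3 = 9
Explicitly: w, v, u, s(w), s(v), s(u), t(w), t(v), t(u).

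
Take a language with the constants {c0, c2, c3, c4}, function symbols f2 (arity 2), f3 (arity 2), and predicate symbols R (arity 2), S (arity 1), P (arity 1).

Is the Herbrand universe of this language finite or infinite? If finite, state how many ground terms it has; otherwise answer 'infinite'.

infinite

The signature has at least one function symbol (f2, arity 2) and at least one constant (c0).
Iterating f2 gives infinitely many distinct ground terms: c0, f2(c0, c0), f2(f2(c0, c0), f2(c0, c0)), ...
So the Herbrand universe is infinite.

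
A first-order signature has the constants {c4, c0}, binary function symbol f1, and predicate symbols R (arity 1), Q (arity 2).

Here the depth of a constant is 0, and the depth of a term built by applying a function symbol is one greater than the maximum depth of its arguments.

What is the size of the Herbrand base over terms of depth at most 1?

42

First count ground terms of depth ≤ 1.
Let N_k = |{terms of depth ≤ k}|. Then N_0 = 2 and N_k = 2 + N_{k-1}^2 for k ≥ 1 (one summand per function symbol, arity giving the exponent).
N_0 = 2
N_1 = 2 + 2^2 = 6
Explicitly: c4, c0, f1(c4, c4), f1(c4, c0), f1(c0, c4), f1(c0, c0).
So |H| = 6.
Each predicate of arity r yields |H|^r ground atoms (one per choice of an r-tuple from H):
  R: 6;  Q: 6^2 = 36
Total ground atoms: 6 + 36 = 42.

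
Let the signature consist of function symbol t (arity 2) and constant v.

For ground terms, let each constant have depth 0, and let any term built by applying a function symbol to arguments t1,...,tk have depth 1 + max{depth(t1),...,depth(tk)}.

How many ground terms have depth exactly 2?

3

Write N_k for the number of ground terms of depth ≤ k. A term of depth ≤ k is either a constant or a function symbol applied to arguments of depth ≤ k−1, so N_k = 1 + N_{k-1}^2.
N_0 = 1
N_1 = 1 + 1^2 = 2
N_2 = 1 + 2^2 = 5
Terms of depth exactly 2: N_2 − N_1 = 5 − 2 = 3.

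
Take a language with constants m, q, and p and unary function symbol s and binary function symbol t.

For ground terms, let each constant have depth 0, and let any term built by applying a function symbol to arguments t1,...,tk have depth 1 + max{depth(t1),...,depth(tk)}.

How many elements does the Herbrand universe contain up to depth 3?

Count level by level. With function symbols s/1, t/2, the terms of depth ≤ k are the 3 constants together with each function applied to depth-≤(k−1) tuples, so N_k = 3 + N_{k-1} + N_{k-1}^2.
N_0 = 3
N_1 = 3 + 3 + 3^2 = 15
N_2 = 3 + 15 + 15^2 = 243
N_3 = 3 + 243 + 243^2 = 59295

59295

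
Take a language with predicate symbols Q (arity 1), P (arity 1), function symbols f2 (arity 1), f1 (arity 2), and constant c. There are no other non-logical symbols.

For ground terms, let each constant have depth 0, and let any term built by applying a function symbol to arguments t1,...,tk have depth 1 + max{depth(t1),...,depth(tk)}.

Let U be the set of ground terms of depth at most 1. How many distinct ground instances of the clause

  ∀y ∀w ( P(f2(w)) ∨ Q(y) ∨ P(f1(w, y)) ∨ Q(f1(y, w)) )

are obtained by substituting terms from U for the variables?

Ground terms of depth ≤ 1:
  If N_k denotes the number of depth-≤k ground terms, the 1 constant gives N_0 = 1, and each function symbol of arity r contributes N_{k-1}^r new terms at level k: N_k = 1 + N_{k-1} + N_{k-1}^2.
  N_0 = 1
  N_1 = 1 + 1 + 1^2 = 3
  Explicitly: c, f2(c), f1(c, c).
So there are 3 ground terms available for substitution.
Each of y, w ranges independently over the available ground terms, and distinct assignments produce distinct instances.
Number of ground instances = 3^2 = 9.

9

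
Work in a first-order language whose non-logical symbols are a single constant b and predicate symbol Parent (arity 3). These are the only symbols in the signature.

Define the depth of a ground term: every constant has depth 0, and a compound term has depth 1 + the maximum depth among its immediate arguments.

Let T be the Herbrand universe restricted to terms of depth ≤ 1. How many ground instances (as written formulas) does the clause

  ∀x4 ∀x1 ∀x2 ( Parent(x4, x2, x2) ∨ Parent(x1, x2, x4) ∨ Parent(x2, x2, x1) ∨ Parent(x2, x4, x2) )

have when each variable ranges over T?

Ground terms of depth ≤ 1:
  With no function symbols every ground term is a constant, so there is exactly 1 ground term at every depth bound.
  N_0 = 1
  N_1 = 1
  Explicitly: b.
So there is exactly 1 ground term available for substitution.
Each of x4, x1, x2 ranges independently over the available ground terms, and distinct assignments produce distinct instances.
Number of ground instances = 1^3 = 1.

1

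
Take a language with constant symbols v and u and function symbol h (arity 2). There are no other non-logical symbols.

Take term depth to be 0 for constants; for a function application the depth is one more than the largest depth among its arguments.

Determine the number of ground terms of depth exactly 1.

4

Let N_k = |{terms of depth ≤ k}|. Then N_0 = 2 and N_k = 2 + N_{k-1}^2 for k ≥ 1 (one summand per function symbol, arity giving the exponent).
N_0 = 2
N_1 = 2 + 2^2 = 6
Terms of depth exactly 1: N_1 − N_0 = 6 − 2 = 4.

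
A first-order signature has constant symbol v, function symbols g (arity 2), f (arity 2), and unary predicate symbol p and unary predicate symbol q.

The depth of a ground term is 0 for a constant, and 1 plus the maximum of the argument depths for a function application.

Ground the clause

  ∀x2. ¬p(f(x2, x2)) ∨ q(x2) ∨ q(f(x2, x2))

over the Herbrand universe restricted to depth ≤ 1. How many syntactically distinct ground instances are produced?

3

Ground terms of depth ≤ 1:
  Let N_k count ground terms of depth at most k. Each non-constant term of depth ≤ k is some function symbol applied to depth-≤(k−1) arguments, giving N_k = 1 + N_{k-1}^2 + N_{k-1}^2.
  N_0 = 1
  N_1 = 1 + 1^2 + 1^2 = 3
  Explicitly: v, g(v, v), f(v, v).
So there are 3 ground terms available for substitution.
There is 1 variable to instantiate (x2),  occurring in at least one literal, so different choices give different ground instances.
Number of ground instances = 3.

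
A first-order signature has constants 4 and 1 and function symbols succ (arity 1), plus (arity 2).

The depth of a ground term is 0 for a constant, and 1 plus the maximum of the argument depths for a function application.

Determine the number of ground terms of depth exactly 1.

Write N_k for the number of ground terms of depth ≤ k. A term of depth ≤ k is either a constant or a function symbol applied to arguments of depth ≤ k−1, so N_k = 2 + N_{k-1} + N_{k-1}^2.
N_0 = 2
N_1 = 2 + 2 + 2^2 = 8
Terms of depth exactly 1: N_1 − N_0 = 8 − 2 = 6.

6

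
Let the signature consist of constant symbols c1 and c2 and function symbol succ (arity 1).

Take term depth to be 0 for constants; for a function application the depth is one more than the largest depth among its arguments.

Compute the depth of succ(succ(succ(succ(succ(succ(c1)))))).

depth(succ(c1)) = 1 + depth(c1) = 1 + 0 = 1
depth(succ(succ(c1))) = 1 + depth(succ(c1)) = 1 + 1 = 2
depth(succ(succ(succ(c1)))) = 1 + depth(succ(succ(c1))) = 1 + 2 = 3
depth(succ(succ(succ(succ(c1))))) = 1 + depth(succ(succ(succ(c1)))) = 1 + 3 = 4
depth(succ(succ(succ(succ(succ(c1)))))) = 1 + depth(succ(succ(succ(succ(c1))))) = 1 + 4 = 5
depth(succ(succ(succ(succ(succ(succ(c1))))))) = 1 + depth(succ(succ(succ(succ(succ(c1)))))) = 1 + 5 = 6

6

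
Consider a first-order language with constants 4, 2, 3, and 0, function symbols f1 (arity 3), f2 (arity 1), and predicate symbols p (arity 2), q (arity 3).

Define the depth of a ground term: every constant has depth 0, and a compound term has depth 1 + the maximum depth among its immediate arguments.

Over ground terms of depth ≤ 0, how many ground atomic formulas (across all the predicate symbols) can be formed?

80

First count ground terms of depth ≤ 0.
Count level by level. With function symbols f1/3, f2/1, the terms of depth ≤ k are the 4 constants together with each function applied to depth-≤(k−1) tuples, so N_k = 4 + N_{k-1}^3 + N_{k-1}.
N_0 = 4
Explicitly: 4, 2, 3, 0.
So |H| = 4.
Each predicate of arity r yields |H|^r ground atoms (one per choice of an r-tuple from H):
  p: 4^2 = 16;  q: 4^3 = 64
Total ground atoms: 16 + 64 = 80.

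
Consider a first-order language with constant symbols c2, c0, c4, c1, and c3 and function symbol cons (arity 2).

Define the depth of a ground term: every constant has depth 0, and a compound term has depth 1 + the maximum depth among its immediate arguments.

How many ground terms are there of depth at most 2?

Let N_k count ground terms of depth at most k. Each non-constant term of depth ≤ k is some function symbol applied to depth-≤(k−1) arguments, giving N_k = 5 + N_{k-1}^2.
N_0 = 5
N_1 = 5 + 5^2 = 30
N_2 = 5 + 30^2 = 905

905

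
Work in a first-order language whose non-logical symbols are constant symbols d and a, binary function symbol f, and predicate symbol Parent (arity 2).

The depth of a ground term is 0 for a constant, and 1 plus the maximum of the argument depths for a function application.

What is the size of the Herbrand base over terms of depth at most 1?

36

First count ground terms of depth ≤ 1.
Count level by level. With function symbols f/2, the terms of depth ≤ k are the 2 constants together with each function applied to depth-≤(k−1) tuples, so N_k = 2 + N_{k-1}^2.
N_0 = 2
N_1 = 2 + 2^2 = 6
So |H| = 6.
For each predicate symbol, the number of ground atoms is |H| raised to its arity; summing:
  Parent: 6^2 = 36
Total ground atoms: 36.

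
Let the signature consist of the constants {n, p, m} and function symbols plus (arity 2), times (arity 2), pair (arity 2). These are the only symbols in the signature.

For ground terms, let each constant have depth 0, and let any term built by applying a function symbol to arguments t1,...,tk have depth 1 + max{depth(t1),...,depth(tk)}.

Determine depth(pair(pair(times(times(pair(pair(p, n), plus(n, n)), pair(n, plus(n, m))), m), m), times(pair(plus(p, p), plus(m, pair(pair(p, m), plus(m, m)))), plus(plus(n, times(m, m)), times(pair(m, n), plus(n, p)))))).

depth(pair(p, n)) = 1 + max(0, 0) = 1
depth(plus(n, n)) = 1 + max(0, 0) = 1
depth(pair(pair(p, n), plus(n, n))) = 1 + max(1, 1) = 2
depth(plus(n, m)) = 1 + max(0, 0) = 1
depth(pair(n, plus(n, m))) = 1 + max(0, 1) = 2
depth(times(pair(pair(p, n), plus(n, n)), pair(n, plus(n, m)))) = 1 + max(2, 2) = 3
depth(times(times(pair(pair(p, n), plus(n, n)), pair(n, plus(n, m))), m)) = 1 + max(3, 0) = 4
depth(pair(times(times(pair(pair(p, n), plus(n, n)), pair(n, plus(n, m))), m), m)) = 1 + max(4, 0) = 5
depth(plus(p, p)) = 1 + max(0, 0) = 1
depth(pair(p, m)) = 1 + max(0, 0) = 1
depth(plus(m, m)) = 1 + max(0, 0) = 1
depth(pair(pair(p, m), plus(m, m))) = 1 + max(1, 1) = 2
depth(plus(m, pair(pair(p, m), plus(m, m)))) = 1 + max(0, 2) = 3
depth(pair(plus(p, p), plus(m, pair(pair(p, m), plus(m, m))))) = 1 + max(1, 3) = 4
depth(times(m, m)) = 1 + max(0, 0) = 1
depth(plus(n, times(m, m))) = 1 + max(0, 1) = 2
depth(pair(m, n)) = 1 + max(0, 0) = 1
depth(plus(n, p)) = 1 + max(0, 0) = 1
depth(times(pair(m, n), plus(n, p))) = 1 + max(1, 1) = 2
depth(plus(plus(n, times(m, m)), times(pair(m, n), plus(n, p)))) = 1 + max(2, 2) = 3
depth(times(pair(plus(p, p), plus(m, pair(pair(p, m), plus(m, m)))), plus(plus(n, times(m, m)), times(pair(m, n), plus(n, p))))) = 1 + max(4, 3) = 5
depth(pair(pair(times(times(pair(pair(p, n), plus(n, n)), pair(n, plus(n, m))), m), m), times(pair(plus(p, p), plus(m, pair(pair(p, m), plus(m, m)))), plus(plus(n, times(m, m)), times(pair(m, n), plus(n, p)))))) = 1 + max(5, 5) = 6

6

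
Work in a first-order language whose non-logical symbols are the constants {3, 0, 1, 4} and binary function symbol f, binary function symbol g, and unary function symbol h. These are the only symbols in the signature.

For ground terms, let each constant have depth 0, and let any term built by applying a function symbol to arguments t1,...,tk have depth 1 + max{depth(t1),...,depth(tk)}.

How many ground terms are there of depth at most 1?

Let N_k count ground terms of depth at most k. Each non-constant term of depth ≤ k is some function symbol applied to depth-≤(k−1) arguments, giving N_k = 4 + N_{k-1}^2 + N_{k-1}^2 + N_{k-1}.
N_0 = 4
N_1 = 4 + 4^2 + 4^2 + 4 = 40

40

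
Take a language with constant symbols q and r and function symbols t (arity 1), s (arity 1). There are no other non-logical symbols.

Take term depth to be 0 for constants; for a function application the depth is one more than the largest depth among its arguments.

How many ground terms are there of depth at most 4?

62

Count level by level. With function symbols t/1, s/1, the terms of depth ≤ k are the 2 constants together with each function applied to depth-≤(k−1) tuples, so N_k = 2 + N_{k-1} + N_{k-1}.
N_0 = 2
N_1 = 2 + 2 + 2 = 6
N_2 = 2 + 6 + 6 = 14
N_3 = 2 + 14 + 14 = 30
N_4 = 2 + 30 + 30 = 62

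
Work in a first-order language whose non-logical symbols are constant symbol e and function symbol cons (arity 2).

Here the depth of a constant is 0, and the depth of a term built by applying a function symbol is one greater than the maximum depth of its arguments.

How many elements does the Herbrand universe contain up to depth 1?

Let N_k = |{terms of depth ≤ k}|. Then N_0 = 1 and N_k = 1 + N_{k-1}^2 for k ≥ 1 (one summand per function symbol, arity giving the exponent).
N_0 = 1
N_1 = 1 + 1^2 = 2

2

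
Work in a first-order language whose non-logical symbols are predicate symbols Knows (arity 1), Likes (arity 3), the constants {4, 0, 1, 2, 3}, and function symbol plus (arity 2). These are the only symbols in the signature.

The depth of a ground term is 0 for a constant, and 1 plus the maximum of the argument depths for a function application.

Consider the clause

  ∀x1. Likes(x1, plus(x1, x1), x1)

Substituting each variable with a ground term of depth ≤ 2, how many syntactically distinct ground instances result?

Ground terms of depth ≤ 2:
  Let N_k count ground terms of depth at most k. Each non-constant term of depth ≤ k is some function symbol applied to depth-≤(k−1) arguments, giving N_k = 5 + N_{k-1}^2.
  N_0 = 5
  N_1 = 5 + 5^2 = 30
  N_2 = 5 + 30^2 = 905
So there are 905 ground terms available for substitution.
There is 1 variable to instantiate (x1),  occurring in at least one literal, so different choices give different ground instances.
Number of ground instances = 905.

905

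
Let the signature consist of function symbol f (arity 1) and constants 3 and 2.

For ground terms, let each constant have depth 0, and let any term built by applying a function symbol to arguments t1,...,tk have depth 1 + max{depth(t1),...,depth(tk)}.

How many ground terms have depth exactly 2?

2

If N_k denotes the number of depth-≤k ground terms, the 2 constants give N_0 = 2, and each function symbol of arity r contributes N_{k-1}^r new terms at level k: N_k = 2 + N_{k-1}.
N_0 = 2
N_1 = 2 + 2 = 4
N_2 = 2 + 4 = 6
Terms of depth exactly 2: N_2 − N_1 = 6 − 4 = 2.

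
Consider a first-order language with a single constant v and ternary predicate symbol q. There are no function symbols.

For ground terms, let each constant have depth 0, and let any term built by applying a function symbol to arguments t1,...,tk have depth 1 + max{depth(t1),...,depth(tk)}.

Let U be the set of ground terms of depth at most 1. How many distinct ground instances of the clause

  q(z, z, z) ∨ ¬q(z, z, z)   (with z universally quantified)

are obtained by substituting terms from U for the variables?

Ground terms of depth ≤ 1:
  With no function symbols every ground term is a constant, so there is exactly 1 ground term at every depth bound.
  N_0 = 1
  N_1 = 1
So there is exactly 1 ground term available for substitution.
The body mentions the single quantified variable z; since ground terms form a free algebra, no two substitutions collapse to the same formula.
Number of ground instances = 1.

1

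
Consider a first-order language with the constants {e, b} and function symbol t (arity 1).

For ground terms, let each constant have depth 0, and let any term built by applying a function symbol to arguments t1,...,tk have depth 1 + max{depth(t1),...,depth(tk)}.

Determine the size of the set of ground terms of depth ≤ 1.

Let N_k count ground terms of depth at most k. Each non-constant term of depth ≤ k is some function symbol applied to depth-≤(k−1) arguments, giving N_k = 2 + N_{k-1}.
N_0 = 2
N_1 = 2 + 2 = 4

4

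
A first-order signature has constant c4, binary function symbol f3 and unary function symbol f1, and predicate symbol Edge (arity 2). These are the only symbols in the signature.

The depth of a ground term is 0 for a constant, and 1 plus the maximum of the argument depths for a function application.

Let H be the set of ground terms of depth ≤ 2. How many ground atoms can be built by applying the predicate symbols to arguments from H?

169

First count ground terms of depth ≤ 2.
Let N_k count ground terms of depth at most k. Each non-constant term of depth ≤ k is some function symbol applied to depth-≤(k−1) arguments, giving N_k = 1 + N_{k-1}^2 + N_{k-1}.
N_0 = 1
N_1 = 1 + 1^2 + 1 = 3
N_2 = 1 + 3^2 + 3 = 13
So |H| = 13.
A ground atom is a predicate applied to a tuple of terms from H, so the count is the sum over predicates of |H|^arity:
  Edge: 13^2 = 169
Total ground atoms: 169.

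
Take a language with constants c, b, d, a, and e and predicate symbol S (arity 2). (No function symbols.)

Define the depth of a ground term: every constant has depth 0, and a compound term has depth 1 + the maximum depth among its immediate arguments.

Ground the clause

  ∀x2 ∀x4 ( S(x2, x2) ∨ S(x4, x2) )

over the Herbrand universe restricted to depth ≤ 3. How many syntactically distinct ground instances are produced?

25

Ground terms of depth ≤ 3:
  With no function symbols every ground term is a constant, so there are exactly 5 ground terms at every depth bound.
  N_0 = 5
  N_1 = 5
  N_2 = 5
  N_3 = 5
  Explicitly: c, b, d, a, e.
So there are 5 ground terms available for substitution.
There are 2 variables to instantiate (x2, x4), each occurring in at least one literal, so different choices give different ground instances.
Number of ground instances = 5^2 = 25.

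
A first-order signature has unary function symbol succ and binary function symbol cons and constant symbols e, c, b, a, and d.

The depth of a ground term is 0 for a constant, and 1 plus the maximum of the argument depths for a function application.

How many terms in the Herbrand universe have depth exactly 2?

Count level by level. With function symbols succ/1, cons/2, the terms of depth ≤ k are the 5 constants together with each function applied to depth-≤(k−1) tuples, so N_k = 5 + N_{k-1} + N_{k-1}^2.
N_0 = 5
N_1 = 5 + 5 + 5^2 = 35
N_2 = 5 + 35 + 35^2 = 1265
Terms of depth exactly 2: N_2 − N_1 = 1265 − 35 = 1230.

1230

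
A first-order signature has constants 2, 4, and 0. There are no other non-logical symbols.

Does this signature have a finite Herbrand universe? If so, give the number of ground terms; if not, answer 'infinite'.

3

There are no function symbols, so every ground term is one of the 3 constants.
The Herbrand universe is {2, 4, 0}, which is finite with 3 elements.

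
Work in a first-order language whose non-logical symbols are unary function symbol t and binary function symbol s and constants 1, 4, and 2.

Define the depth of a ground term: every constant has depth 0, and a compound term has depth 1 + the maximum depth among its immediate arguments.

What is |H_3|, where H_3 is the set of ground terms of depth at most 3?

Let N_k count ground terms of depth at most k. Each non-constant term of depth ≤ k is some function symbol applied to depth-≤(k−1) arguments, giving N_k = 3 + N_{k-1} + N_{k-1}^2.
N_0 = 3
N_1 = 3 + 3 + 3^2 = 15
N_2 = 3 + 15 + 15^2 = 243
N_3 = 3 + 243 + 243^2 = 59295

59295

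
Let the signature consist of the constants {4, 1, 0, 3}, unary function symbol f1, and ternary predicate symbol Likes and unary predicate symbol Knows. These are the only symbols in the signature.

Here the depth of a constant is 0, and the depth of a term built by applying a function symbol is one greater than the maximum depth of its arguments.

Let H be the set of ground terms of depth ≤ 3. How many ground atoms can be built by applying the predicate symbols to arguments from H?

First count ground terms of depth ≤ 3.
Let N_k count ground terms of depth at most k. Each non-constant term of depth ≤ k is some function symbol applied to depth-≤(k−1) arguments, giving N_k = 4 + N_{k-1}.
N_0 = 4
N_1 = 4 + 4 = 8
N_2 = 4 + 8 = 12
N_3 = 4 + 12 = 16
So |H| = 16.
Each predicate of arity r yields |H|^r ground atoms (one per choice of an r-tuple from H):
  Likes: 16^3 = 4096;  Knows: 16
Total ground atoms: 4096 + 16 = 4112.

4112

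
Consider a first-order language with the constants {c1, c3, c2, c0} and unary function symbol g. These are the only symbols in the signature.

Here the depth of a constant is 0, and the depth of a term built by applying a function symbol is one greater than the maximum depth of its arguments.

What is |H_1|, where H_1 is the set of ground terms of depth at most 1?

Let N_k count ground terms of depth at most k. Each non-constant term of depth ≤ k is some function symbol applied to depth-≤(k−1) arguments, giving N_k = 4 + N_{k-1}.
N_0 = 4
N_1 = 4 + 4 = 8
Explicitly: c1, c3, c2, c0, g(c1), g(c3), g(c2), g(c0).

8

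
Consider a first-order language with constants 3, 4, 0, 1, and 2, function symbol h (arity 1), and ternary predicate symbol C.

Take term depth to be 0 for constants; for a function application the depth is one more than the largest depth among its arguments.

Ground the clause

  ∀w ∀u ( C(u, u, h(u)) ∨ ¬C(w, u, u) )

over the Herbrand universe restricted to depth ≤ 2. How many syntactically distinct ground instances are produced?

225

Ground terms of depth ≤ 2:
  Count level by level. With function symbols h/1, the terms of depth ≤ k are the 5 constants together with each function applied to depth-≤(k−1) tuples, so N_k = 5 + N_{k-1}.
  N_0 = 5
  N_1 = 5 + 5 = 10
  N_2 = 5 + 10 = 15
So there are 15 ground terms available for substitution.
The body mentions every one of the 2 quantified variables; since ground terms form a free algebra, no two substitutions collapse to the same formula.
Number of ground instances = 15^2 = 225.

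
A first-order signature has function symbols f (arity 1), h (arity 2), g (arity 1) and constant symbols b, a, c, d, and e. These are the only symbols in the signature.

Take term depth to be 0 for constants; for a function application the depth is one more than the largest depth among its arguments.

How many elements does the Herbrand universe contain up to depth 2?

If N_k denotes the number of depth-≤k ground terms, the 5 constants give N_0 = 5, and each function symbol of arity r contributes N_{k-1}^r new terms at level k: N_k = 5 + N_{k-1} + N_{k-1}^2 + N_{k-1}.
N_0 = 5
N_1 = 5 + 5 + 5^2 + 5 = 40
N_2 = 5 + 40 + 40^2 + 40 = 1685

1685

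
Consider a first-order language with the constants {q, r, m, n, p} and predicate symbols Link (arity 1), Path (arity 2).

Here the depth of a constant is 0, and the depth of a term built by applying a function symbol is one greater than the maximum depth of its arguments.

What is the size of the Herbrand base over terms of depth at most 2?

30

First count ground terms of depth ≤ 2.
With no function symbols every ground term is a constant, so there are exactly 5 ground terms at every depth bound.
N_0 = 5
N_1 = 5
N_2 = 5
Explicitly: q, r, m, n, p.
So |H| = 5.
Ground atoms are formed by filling each argument slot of a predicate with a term from H, so an r-ary predicate gives |H|^r atoms:
  Link: 5;  Path: 5^2 = 25
Total ground atoms: 5 + 25 = 30.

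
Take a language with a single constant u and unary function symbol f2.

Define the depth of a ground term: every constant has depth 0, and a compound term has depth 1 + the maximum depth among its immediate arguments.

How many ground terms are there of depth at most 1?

If N_k denotes the number of depth-≤k ground terms, the 1 constant gives N_0 = 1, and each function symbol of arity r contributes N_{k-1}^r new terms at level k: N_k = 1 + N_{k-1}.
N_0 = 1
N_1 = 1 + 1 = 2
Explicitly: u, f2(u).

2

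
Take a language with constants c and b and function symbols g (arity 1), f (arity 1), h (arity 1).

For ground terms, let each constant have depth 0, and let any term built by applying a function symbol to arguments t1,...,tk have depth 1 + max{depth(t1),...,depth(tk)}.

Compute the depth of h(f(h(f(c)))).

depth(f(c)) = 1 + depth(c) = 1 + 0 = 1
depth(h(f(c))) = 1 + depth(f(c)) = 1 + 1 = 2
depth(f(h(f(c)))) = 1 + depth(h(f(c))) = 1 + 2 = 3
depth(h(f(h(f(c))))) = 1 + depth(f(h(f(c)))) = 1 + 3 = 4

4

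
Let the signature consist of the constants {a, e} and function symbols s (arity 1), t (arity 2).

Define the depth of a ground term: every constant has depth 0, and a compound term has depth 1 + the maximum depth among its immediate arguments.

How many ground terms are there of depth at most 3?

If N_k denotes the number of depth-≤k ground terms, the 2 constants give N_0 = 2, and each function symbol of arity r contributes N_{k-1}^r new terms at level k: N_k = 2 + N_{k-1} + N_{k-1}^2.
N_0 = 2
N_1 = 2 + 2 + 2^2 = 8
N_2 = 2 + 8 + 8^2 = 74
N_3 = 2 + 74 + 74^2 = 5552

5552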